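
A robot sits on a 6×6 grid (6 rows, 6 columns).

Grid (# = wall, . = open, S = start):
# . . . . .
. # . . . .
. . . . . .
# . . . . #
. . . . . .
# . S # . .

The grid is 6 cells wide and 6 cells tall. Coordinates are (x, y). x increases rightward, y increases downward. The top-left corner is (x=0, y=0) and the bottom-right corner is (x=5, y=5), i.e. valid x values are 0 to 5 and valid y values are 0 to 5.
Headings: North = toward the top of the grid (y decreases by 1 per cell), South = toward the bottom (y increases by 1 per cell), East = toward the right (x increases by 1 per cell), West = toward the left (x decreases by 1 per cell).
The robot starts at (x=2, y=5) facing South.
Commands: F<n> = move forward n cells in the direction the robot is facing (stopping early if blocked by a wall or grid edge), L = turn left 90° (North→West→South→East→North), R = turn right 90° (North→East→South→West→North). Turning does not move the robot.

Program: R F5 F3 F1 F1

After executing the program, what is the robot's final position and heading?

Answer: Final position: (x=1, y=5), facing West

Derivation:
Start: (x=2, y=5), facing South
  R: turn right, now facing West
  F5: move forward 1/5 (blocked), now at (x=1, y=5)
  F3: move forward 0/3 (blocked), now at (x=1, y=5)
  F1: move forward 0/1 (blocked), now at (x=1, y=5)
  F1: move forward 0/1 (blocked), now at (x=1, y=5)
Final: (x=1, y=5), facing West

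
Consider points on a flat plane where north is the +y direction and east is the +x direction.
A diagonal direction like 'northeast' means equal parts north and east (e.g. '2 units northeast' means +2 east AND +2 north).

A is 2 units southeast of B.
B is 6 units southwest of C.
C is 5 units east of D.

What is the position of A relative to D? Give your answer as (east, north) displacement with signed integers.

Place D at the origin (east=0, north=0).
  C is 5 units east of D: delta (east=+5, north=+0); C at (east=5, north=0).
  B is 6 units southwest of C: delta (east=-6, north=-6); B at (east=-1, north=-6).
  A is 2 units southeast of B: delta (east=+2, north=-2); A at (east=1, north=-8).
Therefore A relative to D: (east=1, north=-8).

Answer: A is at (east=1, north=-8) relative to D.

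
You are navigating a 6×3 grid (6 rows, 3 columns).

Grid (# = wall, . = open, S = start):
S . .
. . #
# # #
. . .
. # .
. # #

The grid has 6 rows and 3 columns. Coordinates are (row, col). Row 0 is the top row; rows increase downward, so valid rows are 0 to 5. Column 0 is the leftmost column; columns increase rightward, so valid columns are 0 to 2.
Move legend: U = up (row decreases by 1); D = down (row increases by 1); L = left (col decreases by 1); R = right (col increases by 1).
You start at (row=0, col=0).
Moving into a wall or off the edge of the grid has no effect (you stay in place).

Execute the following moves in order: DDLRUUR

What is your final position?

Answer: Final position: (row=0, col=2)

Derivation:
Start: (row=0, col=0)
  D (down): (row=0, col=0) -> (row=1, col=0)
  D (down): blocked, stay at (row=1, col=0)
  L (left): blocked, stay at (row=1, col=0)
  R (right): (row=1, col=0) -> (row=1, col=1)
  U (up): (row=1, col=1) -> (row=0, col=1)
  U (up): blocked, stay at (row=0, col=1)
  R (right): (row=0, col=1) -> (row=0, col=2)
Final: (row=0, col=2)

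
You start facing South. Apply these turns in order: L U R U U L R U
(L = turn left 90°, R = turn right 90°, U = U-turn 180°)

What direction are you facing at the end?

Start: South
  L (left (90° counter-clockwise)) -> East
  U (U-turn (180°)) -> West
  R (right (90° clockwise)) -> North
  U (U-turn (180°)) -> South
  U (U-turn (180°)) -> North
  L (left (90° counter-clockwise)) -> West
  R (right (90° clockwise)) -> North
  U (U-turn (180°)) -> South
Final: South

Answer: Final heading: South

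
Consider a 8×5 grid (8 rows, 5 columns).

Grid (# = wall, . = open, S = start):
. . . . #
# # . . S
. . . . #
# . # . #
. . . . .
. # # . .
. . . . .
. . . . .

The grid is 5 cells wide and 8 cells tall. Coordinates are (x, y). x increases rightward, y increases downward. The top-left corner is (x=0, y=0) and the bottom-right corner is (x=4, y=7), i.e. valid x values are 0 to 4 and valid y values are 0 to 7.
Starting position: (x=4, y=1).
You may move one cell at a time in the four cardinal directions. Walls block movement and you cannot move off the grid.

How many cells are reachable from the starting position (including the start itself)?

BFS flood-fill from (x=4, y=1):
  Distance 0: (x=4, y=1)
  Distance 1: (x=3, y=1)
  Distance 2: (x=3, y=0), (x=2, y=1), (x=3, y=2)
  Distance 3: (x=2, y=0), (x=2, y=2), (x=3, y=3)
  Distance 4: (x=1, y=0), (x=1, y=2), (x=3, y=4)
  Distance 5: (x=0, y=0), (x=0, y=2), (x=1, y=3), (x=2, y=4), (x=4, y=4), (x=3, y=5)
  Distance 6: (x=1, y=4), (x=4, y=5), (x=3, y=6)
  Distance 7: (x=0, y=4), (x=2, y=6), (x=4, y=6), (x=3, y=7)
  Distance 8: (x=0, y=5), (x=1, y=6), (x=2, y=7), (x=4, y=7)
  Distance 9: (x=0, y=6), (x=1, y=7)
  Distance 10: (x=0, y=7)
Total reachable: 31 (grid has 31 open cells total)

Answer: Reachable cells: 31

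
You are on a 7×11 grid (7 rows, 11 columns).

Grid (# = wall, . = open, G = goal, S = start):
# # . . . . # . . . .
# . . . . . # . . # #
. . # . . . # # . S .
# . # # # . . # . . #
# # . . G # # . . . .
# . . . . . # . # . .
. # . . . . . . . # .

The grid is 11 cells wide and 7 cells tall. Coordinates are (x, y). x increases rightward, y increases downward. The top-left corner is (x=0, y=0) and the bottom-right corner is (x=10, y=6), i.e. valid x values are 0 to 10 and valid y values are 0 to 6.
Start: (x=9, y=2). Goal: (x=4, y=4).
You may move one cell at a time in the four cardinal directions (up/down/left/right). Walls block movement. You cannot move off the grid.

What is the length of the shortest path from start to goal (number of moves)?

BFS from (x=9, y=2) until reaching (x=4, y=4):
  Distance 0: (x=9, y=2)
  Distance 1: (x=8, y=2), (x=10, y=2), (x=9, y=3)
  Distance 2: (x=8, y=1), (x=8, y=3), (x=9, y=4)
  Distance 3: (x=8, y=0), (x=7, y=1), (x=8, y=4), (x=10, y=4), (x=9, y=5)
  Distance 4: (x=7, y=0), (x=9, y=0), (x=7, y=4), (x=10, y=5)
  Distance 5: (x=10, y=0), (x=7, y=5), (x=10, y=6)
  Distance 6: (x=7, y=6)
  Distance 7: (x=6, y=6), (x=8, y=6)
  Distance 8: (x=5, y=6)
  Distance 9: (x=5, y=5), (x=4, y=6)
  Distance 10: (x=4, y=5), (x=3, y=6)
  Distance 11: (x=4, y=4), (x=3, y=5), (x=2, y=6)  <- goal reached here
One shortest path (11 moves): (x=9, y=2) -> (x=8, y=2) -> (x=8, y=3) -> (x=8, y=4) -> (x=7, y=4) -> (x=7, y=5) -> (x=7, y=6) -> (x=6, y=6) -> (x=5, y=6) -> (x=4, y=6) -> (x=4, y=5) -> (x=4, y=4)

Answer: Shortest path length: 11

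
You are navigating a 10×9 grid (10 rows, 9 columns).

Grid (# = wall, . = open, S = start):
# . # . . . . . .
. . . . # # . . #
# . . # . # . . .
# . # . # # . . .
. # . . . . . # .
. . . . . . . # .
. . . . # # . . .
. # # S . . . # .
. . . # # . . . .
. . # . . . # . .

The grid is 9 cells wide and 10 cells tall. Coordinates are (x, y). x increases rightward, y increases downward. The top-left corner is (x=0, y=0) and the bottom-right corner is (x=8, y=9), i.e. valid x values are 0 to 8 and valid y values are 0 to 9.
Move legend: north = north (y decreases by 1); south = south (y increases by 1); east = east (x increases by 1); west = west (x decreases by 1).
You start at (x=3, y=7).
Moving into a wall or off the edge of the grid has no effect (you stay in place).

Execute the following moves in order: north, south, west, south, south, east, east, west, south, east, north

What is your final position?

Answer: Final position: (x=5, y=7)

Derivation:
Start: (x=3, y=7)
  north (north): (x=3, y=7) -> (x=3, y=6)
  south (south): (x=3, y=6) -> (x=3, y=7)
  west (west): blocked, stay at (x=3, y=7)
  south (south): blocked, stay at (x=3, y=7)
  south (south): blocked, stay at (x=3, y=7)
  east (east): (x=3, y=7) -> (x=4, y=7)
  east (east): (x=4, y=7) -> (x=5, y=7)
  west (west): (x=5, y=7) -> (x=4, y=7)
  south (south): blocked, stay at (x=4, y=7)
  east (east): (x=4, y=7) -> (x=5, y=7)
  north (north): blocked, stay at (x=5, y=7)
Final: (x=5, y=7)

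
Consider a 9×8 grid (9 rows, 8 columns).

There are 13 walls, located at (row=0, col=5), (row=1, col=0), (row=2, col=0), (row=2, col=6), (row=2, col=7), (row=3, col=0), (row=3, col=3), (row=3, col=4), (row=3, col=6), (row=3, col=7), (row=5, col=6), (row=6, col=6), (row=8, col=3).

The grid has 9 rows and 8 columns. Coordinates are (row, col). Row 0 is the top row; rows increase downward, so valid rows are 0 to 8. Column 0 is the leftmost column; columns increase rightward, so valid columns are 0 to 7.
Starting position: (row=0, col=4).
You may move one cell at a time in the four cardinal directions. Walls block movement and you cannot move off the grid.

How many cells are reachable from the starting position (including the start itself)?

Answer: Reachable cells: 59

Derivation:
BFS flood-fill from (row=0, col=4):
  Distance 0: (row=0, col=4)
  Distance 1: (row=0, col=3), (row=1, col=4)
  Distance 2: (row=0, col=2), (row=1, col=3), (row=1, col=5), (row=2, col=4)
  Distance 3: (row=0, col=1), (row=1, col=2), (row=1, col=6), (row=2, col=3), (row=2, col=5)
  Distance 4: (row=0, col=0), (row=0, col=6), (row=1, col=1), (row=1, col=7), (row=2, col=2), (row=3, col=5)
  Distance 5: (row=0, col=7), (row=2, col=1), (row=3, col=2), (row=4, col=5)
  Distance 6: (row=3, col=1), (row=4, col=2), (row=4, col=4), (row=4, col=6), (row=5, col=5)
  Distance 7: (row=4, col=1), (row=4, col=3), (row=4, col=7), (row=5, col=2), (row=5, col=4), (row=6, col=5)
  Distance 8: (row=4, col=0), (row=5, col=1), (row=5, col=3), (row=5, col=7), (row=6, col=2), (row=6, col=4), (row=7, col=5)
  Distance 9: (row=5, col=0), (row=6, col=1), (row=6, col=3), (row=6, col=7), (row=7, col=2), (row=7, col=4), (row=7, col=6), (row=8, col=5)
  Distance 10: (row=6, col=0), (row=7, col=1), (row=7, col=3), (row=7, col=7), (row=8, col=2), (row=8, col=4), (row=8, col=6)
  Distance 11: (row=7, col=0), (row=8, col=1), (row=8, col=7)
  Distance 12: (row=8, col=0)
Total reachable: 59 (grid has 59 open cells total)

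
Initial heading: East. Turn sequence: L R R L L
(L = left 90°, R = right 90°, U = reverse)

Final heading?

Answer: Final heading: North

Derivation:
Start: East
  L (left (90° counter-clockwise)) -> North
  R (right (90° clockwise)) -> East
  R (right (90° clockwise)) -> South
  L (left (90° counter-clockwise)) -> East
  L (left (90° counter-clockwise)) -> North
Final: North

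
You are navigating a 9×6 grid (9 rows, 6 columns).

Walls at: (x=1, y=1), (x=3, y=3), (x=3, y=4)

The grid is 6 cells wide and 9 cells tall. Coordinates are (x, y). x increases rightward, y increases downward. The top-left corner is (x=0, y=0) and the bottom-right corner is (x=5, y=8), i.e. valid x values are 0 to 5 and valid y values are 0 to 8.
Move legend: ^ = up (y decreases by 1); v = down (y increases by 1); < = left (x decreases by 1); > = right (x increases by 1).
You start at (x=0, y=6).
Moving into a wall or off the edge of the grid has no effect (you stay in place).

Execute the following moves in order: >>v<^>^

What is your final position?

Start: (x=0, y=6)
  > (right): (x=0, y=6) -> (x=1, y=6)
  > (right): (x=1, y=6) -> (x=2, y=6)
  v (down): (x=2, y=6) -> (x=2, y=7)
  < (left): (x=2, y=7) -> (x=1, y=7)
  ^ (up): (x=1, y=7) -> (x=1, y=6)
  > (right): (x=1, y=6) -> (x=2, y=6)
  ^ (up): (x=2, y=6) -> (x=2, y=5)
Final: (x=2, y=5)

Answer: Final position: (x=2, y=5)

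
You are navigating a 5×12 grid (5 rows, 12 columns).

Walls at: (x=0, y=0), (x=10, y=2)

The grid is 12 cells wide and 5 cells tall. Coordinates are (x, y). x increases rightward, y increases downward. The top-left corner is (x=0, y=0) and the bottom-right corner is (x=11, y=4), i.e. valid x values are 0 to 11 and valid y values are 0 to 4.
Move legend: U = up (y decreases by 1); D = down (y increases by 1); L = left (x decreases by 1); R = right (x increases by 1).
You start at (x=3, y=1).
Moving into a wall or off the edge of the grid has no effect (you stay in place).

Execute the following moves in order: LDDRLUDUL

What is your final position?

Start: (x=3, y=1)
  L (left): (x=3, y=1) -> (x=2, y=1)
  D (down): (x=2, y=1) -> (x=2, y=2)
  D (down): (x=2, y=2) -> (x=2, y=3)
  R (right): (x=2, y=3) -> (x=3, y=3)
  L (left): (x=3, y=3) -> (x=2, y=3)
  U (up): (x=2, y=3) -> (x=2, y=2)
  D (down): (x=2, y=2) -> (x=2, y=3)
  U (up): (x=2, y=3) -> (x=2, y=2)
  L (left): (x=2, y=2) -> (x=1, y=2)
Final: (x=1, y=2)

Answer: Final position: (x=1, y=2)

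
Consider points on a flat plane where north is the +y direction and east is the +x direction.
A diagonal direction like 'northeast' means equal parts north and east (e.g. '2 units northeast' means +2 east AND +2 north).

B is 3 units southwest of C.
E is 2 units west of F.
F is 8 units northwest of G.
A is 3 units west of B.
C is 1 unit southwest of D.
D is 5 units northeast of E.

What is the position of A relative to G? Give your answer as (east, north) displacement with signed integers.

Answer: A is at (east=-12, north=9) relative to G.

Derivation:
Place G at the origin (east=0, north=0).
  F is 8 units northwest of G: delta (east=-8, north=+8); F at (east=-8, north=8).
  E is 2 units west of F: delta (east=-2, north=+0); E at (east=-10, north=8).
  D is 5 units northeast of E: delta (east=+5, north=+5); D at (east=-5, north=13).
  C is 1 unit southwest of D: delta (east=-1, north=-1); C at (east=-6, north=12).
  B is 3 units southwest of C: delta (east=-3, north=-3); B at (east=-9, north=9).
  A is 3 units west of B: delta (east=-3, north=+0); A at (east=-12, north=9).
Therefore A relative to G: (east=-12, north=9).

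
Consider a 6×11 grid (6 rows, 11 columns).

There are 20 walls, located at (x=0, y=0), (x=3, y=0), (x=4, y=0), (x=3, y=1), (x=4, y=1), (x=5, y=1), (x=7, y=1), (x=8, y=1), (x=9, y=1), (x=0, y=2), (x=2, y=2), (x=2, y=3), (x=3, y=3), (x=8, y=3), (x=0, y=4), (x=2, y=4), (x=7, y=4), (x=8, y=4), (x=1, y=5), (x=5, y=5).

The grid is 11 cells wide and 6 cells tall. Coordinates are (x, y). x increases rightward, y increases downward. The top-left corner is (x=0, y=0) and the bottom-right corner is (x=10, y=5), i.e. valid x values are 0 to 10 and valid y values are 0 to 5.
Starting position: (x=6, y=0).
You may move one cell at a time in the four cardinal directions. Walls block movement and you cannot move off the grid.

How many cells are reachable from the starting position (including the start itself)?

BFS flood-fill from (x=6, y=0):
  Distance 0: (x=6, y=0)
  Distance 1: (x=5, y=0), (x=7, y=0), (x=6, y=1)
  Distance 2: (x=8, y=0), (x=6, y=2)
  Distance 3: (x=9, y=0), (x=5, y=2), (x=7, y=2), (x=6, y=3)
  Distance 4: (x=10, y=0), (x=4, y=2), (x=8, y=2), (x=5, y=3), (x=7, y=3), (x=6, y=4)
  Distance 5: (x=10, y=1), (x=3, y=2), (x=9, y=2), (x=4, y=3), (x=5, y=4), (x=6, y=5)
  Distance 6: (x=10, y=2), (x=9, y=3), (x=4, y=4), (x=7, y=5)
  Distance 7: (x=10, y=3), (x=3, y=4), (x=9, y=4), (x=4, y=5), (x=8, y=5)
  Distance 8: (x=10, y=4), (x=3, y=5), (x=9, y=5)
  Distance 9: (x=2, y=5), (x=10, y=5)
Total reachable: 36 (grid has 46 open cells total)

Answer: Reachable cells: 36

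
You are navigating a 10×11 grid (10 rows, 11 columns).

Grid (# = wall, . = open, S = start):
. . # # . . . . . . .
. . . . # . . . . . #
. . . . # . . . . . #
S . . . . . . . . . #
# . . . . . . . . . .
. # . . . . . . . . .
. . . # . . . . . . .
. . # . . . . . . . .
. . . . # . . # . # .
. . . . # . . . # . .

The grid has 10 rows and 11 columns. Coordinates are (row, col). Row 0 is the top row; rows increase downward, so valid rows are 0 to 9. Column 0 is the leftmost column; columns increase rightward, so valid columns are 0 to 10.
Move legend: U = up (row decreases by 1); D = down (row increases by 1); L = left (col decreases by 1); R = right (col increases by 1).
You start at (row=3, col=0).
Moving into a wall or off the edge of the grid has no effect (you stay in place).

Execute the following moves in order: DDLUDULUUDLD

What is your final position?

Start: (row=3, col=0)
  D (down): blocked, stay at (row=3, col=0)
  D (down): blocked, stay at (row=3, col=0)
  L (left): blocked, stay at (row=3, col=0)
  U (up): (row=3, col=0) -> (row=2, col=0)
  D (down): (row=2, col=0) -> (row=3, col=0)
  U (up): (row=3, col=0) -> (row=2, col=0)
  L (left): blocked, stay at (row=2, col=0)
  U (up): (row=2, col=0) -> (row=1, col=0)
  U (up): (row=1, col=0) -> (row=0, col=0)
  D (down): (row=0, col=0) -> (row=1, col=0)
  L (left): blocked, stay at (row=1, col=0)
  D (down): (row=1, col=0) -> (row=2, col=0)
Final: (row=2, col=0)

Answer: Final position: (row=2, col=0)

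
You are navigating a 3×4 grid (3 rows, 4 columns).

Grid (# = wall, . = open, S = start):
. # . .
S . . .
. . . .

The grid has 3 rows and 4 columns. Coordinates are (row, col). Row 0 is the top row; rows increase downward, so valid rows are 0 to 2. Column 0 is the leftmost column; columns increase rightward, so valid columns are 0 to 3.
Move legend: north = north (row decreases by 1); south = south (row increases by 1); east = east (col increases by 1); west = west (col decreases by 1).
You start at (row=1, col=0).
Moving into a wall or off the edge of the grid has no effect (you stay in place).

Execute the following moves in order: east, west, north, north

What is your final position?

Answer: Final position: (row=0, col=0)

Derivation:
Start: (row=1, col=0)
  east (east): (row=1, col=0) -> (row=1, col=1)
  west (west): (row=1, col=1) -> (row=1, col=0)
  north (north): (row=1, col=0) -> (row=0, col=0)
  north (north): blocked, stay at (row=0, col=0)
Final: (row=0, col=0)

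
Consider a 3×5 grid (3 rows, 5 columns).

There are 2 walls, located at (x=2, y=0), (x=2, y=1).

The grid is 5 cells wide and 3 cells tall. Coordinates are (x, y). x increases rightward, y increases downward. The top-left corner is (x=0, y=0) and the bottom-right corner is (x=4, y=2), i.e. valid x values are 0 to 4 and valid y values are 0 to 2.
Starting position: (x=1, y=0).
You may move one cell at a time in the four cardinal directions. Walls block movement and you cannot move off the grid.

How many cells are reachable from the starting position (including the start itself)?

Answer: Reachable cells: 13

Derivation:
BFS flood-fill from (x=1, y=0):
  Distance 0: (x=1, y=0)
  Distance 1: (x=0, y=0), (x=1, y=1)
  Distance 2: (x=0, y=1), (x=1, y=2)
  Distance 3: (x=0, y=2), (x=2, y=2)
  Distance 4: (x=3, y=2)
  Distance 5: (x=3, y=1), (x=4, y=2)
  Distance 6: (x=3, y=0), (x=4, y=1)
  Distance 7: (x=4, y=0)
Total reachable: 13 (grid has 13 open cells total)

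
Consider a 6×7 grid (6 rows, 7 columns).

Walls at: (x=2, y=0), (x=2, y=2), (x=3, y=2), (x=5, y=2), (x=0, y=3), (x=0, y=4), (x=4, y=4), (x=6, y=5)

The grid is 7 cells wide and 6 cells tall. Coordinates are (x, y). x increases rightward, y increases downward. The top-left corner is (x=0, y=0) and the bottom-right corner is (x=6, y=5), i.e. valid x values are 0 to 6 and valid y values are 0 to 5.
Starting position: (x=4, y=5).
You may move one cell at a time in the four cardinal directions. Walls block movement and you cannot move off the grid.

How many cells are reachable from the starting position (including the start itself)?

Answer: Reachable cells: 34

Derivation:
BFS flood-fill from (x=4, y=5):
  Distance 0: (x=4, y=5)
  Distance 1: (x=3, y=5), (x=5, y=5)
  Distance 2: (x=3, y=4), (x=5, y=4), (x=2, y=5)
  Distance 3: (x=3, y=3), (x=5, y=3), (x=2, y=4), (x=6, y=4), (x=1, y=5)
  Distance 4: (x=2, y=3), (x=4, y=3), (x=6, y=3), (x=1, y=4), (x=0, y=5)
  Distance 5: (x=4, y=2), (x=6, y=2), (x=1, y=3)
  Distance 6: (x=4, y=1), (x=6, y=1), (x=1, y=2)
  Distance 7: (x=4, y=0), (x=6, y=0), (x=1, y=1), (x=3, y=1), (x=5, y=1), (x=0, y=2)
  Distance 8: (x=1, y=0), (x=3, y=0), (x=5, y=0), (x=0, y=1), (x=2, y=1)
  Distance 9: (x=0, y=0)
Total reachable: 34 (grid has 34 open cells total)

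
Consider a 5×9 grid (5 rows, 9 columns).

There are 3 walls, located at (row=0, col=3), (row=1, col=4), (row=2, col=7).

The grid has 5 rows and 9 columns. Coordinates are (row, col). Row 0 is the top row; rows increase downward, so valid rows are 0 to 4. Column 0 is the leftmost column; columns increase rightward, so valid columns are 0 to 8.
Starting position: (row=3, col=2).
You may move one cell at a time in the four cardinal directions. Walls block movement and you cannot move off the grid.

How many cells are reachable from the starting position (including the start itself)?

Answer: Reachable cells: 42

Derivation:
BFS flood-fill from (row=3, col=2):
  Distance 0: (row=3, col=2)
  Distance 1: (row=2, col=2), (row=3, col=1), (row=3, col=3), (row=4, col=2)
  Distance 2: (row=1, col=2), (row=2, col=1), (row=2, col=3), (row=3, col=0), (row=3, col=4), (row=4, col=1), (row=4, col=3)
  Distance 3: (row=0, col=2), (row=1, col=1), (row=1, col=3), (row=2, col=0), (row=2, col=4), (row=3, col=5), (row=4, col=0), (row=4, col=4)
  Distance 4: (row=0, col=1), (row=1, col=0), (row=2, col=5), (row=3, col=6), (row=4, col=5)
  Distance 5: (row=0, col=0), (row=1, col=5), (row=2, col=6), (row=3, col=7), (row=4, col=6)
  Distance 6: (row=0, col=5), (row=1, col=6), (row=3, col=8), (row=4, col=7)
  Distance 7: (row=0, col=4), (row=0, col=6), (row=1, col=7), (row=2, col=8), (row=4, col=8)
  Distance 8: (row=0, col=7), (row=1, col=8)
  Distance 9: (row=0, col=8)
Total reachable: 42 (grid has 42 open cells total)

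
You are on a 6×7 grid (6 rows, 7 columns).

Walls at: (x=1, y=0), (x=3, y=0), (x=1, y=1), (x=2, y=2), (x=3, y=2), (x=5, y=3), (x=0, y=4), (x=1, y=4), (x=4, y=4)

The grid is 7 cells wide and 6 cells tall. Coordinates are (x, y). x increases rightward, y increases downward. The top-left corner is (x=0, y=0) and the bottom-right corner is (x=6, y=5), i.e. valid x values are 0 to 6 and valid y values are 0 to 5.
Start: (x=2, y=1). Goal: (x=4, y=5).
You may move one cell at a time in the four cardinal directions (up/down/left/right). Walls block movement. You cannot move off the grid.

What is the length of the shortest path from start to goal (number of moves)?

BFS from (x=2, y=1) until reaching (x=4, y=5):
  Distance 0: (x=2, y=1)
  Distance 1: (x=2, y=0), (x=3, y=1)
  Distance 2: (x=4, y=1)
  Distance 3: (x=4, y=0), (x=5, y=1), (x=4, y=2)
  Distance 4: (x=5, y=0), (x=6, y=1), (x=5, y=2), (x=4, y=3)
  Distance 5: (x=6, y=0), (x=6, y=2), (x=3, y=3)
  Distance 6: (x=2, y=3), (x=6, y=3), (x=3, y=4)
  Distance 7: (x=1, y=3), (x=2, y=4), (x=6, y=4), (x=3, y=5)
  Distance 8: (x=1, y=2), (x=0, y=3), (x=5, y=4), (x=2, y=5), (x=4, y=5), (x=6, y=5)  <- goal reached here
One shortest path (8 moves): (x=2, y=1) -> (x=3, y=1) -> (x=4, y=1) -> (x=4, y=2) -> (x=4, y=3) -> (x=3, y=3) -> (x=3, y=4) -> (x=3, y=5) -> (x=4, y=5)

Answer: Shortest path length: 8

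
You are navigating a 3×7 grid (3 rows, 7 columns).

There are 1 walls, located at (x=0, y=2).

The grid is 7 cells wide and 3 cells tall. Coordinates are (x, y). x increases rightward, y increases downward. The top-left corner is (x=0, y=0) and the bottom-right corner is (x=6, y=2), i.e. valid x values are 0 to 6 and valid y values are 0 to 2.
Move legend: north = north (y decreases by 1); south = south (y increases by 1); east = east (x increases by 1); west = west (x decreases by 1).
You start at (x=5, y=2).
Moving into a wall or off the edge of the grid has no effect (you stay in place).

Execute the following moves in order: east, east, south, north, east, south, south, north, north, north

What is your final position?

Start: (x=5, y=2)
  east (east): (x=5, y=2) -> (x=6, y=2)
  east (east): blocked, stay at (x=6, y=2)
  south (south): blocked, stay at (x=6, y=2)
  north (north): (x=6, y=2) -> (x=6, y=1)
  east (east): blocked, stay at (x=6, y=1)
  south (south): (x=6, y=1) -> (x=6, y=2)
  south (south): blocked, stay at (x=6, y=2)
  north (north): (x=6, y=2) -> (x=6, y=1)
  north (north): (x=6, y=1) -> (x=6, y=0)
  north (north): blocked, stay at (x=6, y=0)
Final: (x=6, y=0)

Answer: Final position: (x=6, y=0)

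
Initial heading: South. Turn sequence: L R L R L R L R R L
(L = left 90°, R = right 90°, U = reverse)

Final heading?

Answer: Final heading: South

Derivation:
Start: South
  L (left (90° counter-clockwise)) -> East
  R (right (90° clockwise)) -> South
  L (left (90° counter-clockwise)) -> East
  R (right (90° clockwise)) -> South
  L (left (90° counter-clockwise)) -> East
  R (right (90° clockwise)) -> South
  L (left (90° counter-clockwise)) -> East
  R (right (90° clockwise)) -> South
  R (right (90° clockwise)) -> West
  L (left (90° counter-clockwise)) -> South
Final: South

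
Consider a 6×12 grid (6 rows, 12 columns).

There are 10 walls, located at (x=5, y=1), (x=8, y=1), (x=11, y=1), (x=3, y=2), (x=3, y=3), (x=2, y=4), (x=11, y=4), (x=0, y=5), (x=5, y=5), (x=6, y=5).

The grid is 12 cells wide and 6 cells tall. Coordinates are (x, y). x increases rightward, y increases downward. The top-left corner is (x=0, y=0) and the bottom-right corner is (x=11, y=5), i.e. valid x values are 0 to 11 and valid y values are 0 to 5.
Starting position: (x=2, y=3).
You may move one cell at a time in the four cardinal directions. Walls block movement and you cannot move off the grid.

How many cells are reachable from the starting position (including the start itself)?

Answer: Reachable cells: 62

Derivation:
BFS flood-fill from (x=2, y=3):
  Distance 0: (x=2, y=3)
  Distance 1: (x=2, y=2), (x=1, y=3)
  Distance 2: (x=2, y=1), (x=1, y=2), (x=0, y=3), (x=1, y=4)
  Distance 3: (x=2, y=0), (x=1, y=1), (x=3, y=1), (x=0, y=2), (x=0, y=4), (x=1, y=5)
  Distance 4: (x=1, y=0), (x=3, y=0), (x=0, y=1), (x=4, y=1), (x=2, y=5)
  Distance 5: (x=0, y=0), (x=4, y=0), (x=4, y=2), (x=3, y=5)
  Distance 6: (x=5, y=0), (x=5, y=2), (x=4, y=3), (x=3, y=4), (x=4, y=5)
  Distance 7: (x=6, y=0), (x=6, y=2), (x=5, y=3), (x=4, y=4)
  Distance 8: (x=7, y=0), (x=6, y=1), (x=7, y=2), (x=6, y=3), (x=5, y=4)
  Distance 9: (x=8, y=0), (x=7, y=1), (x=8, y=2), (x=7, y=3), (x=6, y=4)
  Distance 10: (x=9, y=0), (x=9, y=2), (x=8, y=3), (x=7, y=4)
  Distance 11: (x=10, y=0), (x=9, y=1), (x=10, y=2), (x=9, y=3), (x=8, y=4), (x=7, y=5)
  Distance 12: (x=11, y=0), (x=10, y=1), (x=11, y=2), (x=10, y=3), (x=9, y=4), (x=8, y=5)
  Distance 13: (x=11, y=3), (x=10, y=4), (x=9, y=5)
  Distance 14: (x=10, y=5)
  Distance 15: (x=11, y=5)
Total reachable: 62 (grid has 62 open cells total)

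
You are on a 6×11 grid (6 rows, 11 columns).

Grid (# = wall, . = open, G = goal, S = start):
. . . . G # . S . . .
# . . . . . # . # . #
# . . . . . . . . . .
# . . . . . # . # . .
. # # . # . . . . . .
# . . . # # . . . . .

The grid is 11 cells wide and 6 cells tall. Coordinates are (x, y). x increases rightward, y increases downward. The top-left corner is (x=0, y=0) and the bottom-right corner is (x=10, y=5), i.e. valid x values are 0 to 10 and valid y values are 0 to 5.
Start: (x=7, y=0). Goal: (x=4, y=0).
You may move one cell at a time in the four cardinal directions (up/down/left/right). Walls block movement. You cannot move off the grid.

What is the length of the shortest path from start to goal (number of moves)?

Answer: Shortest path length: 7

Derivation:
BFS from (x=7, y=0) until reaching (x=4, y=0):
  Distance 0: (x=7, y=0)
  Distance 1: (x=6, y=0), (x=8, y=0), (x=7, y=1)
  Distance 2: (x=9, y=0), (x=7, y=2)
  Distance 3: (x=10, y=0), (x=9, y=1), (x=6, y=2), (x=8, y=2), (x=7, y=3)
  Distance 4: (x=5, y=2), (x=9, y=2), (x=7, y=4)
  Distance 5: (x=5, y=1), (x=4, y=2), (x=10, y=2), (x=5, y=3), (x=9, y=3), (x=6, y=4), (x=8, y=4), (x=7, y=5)
  Distance 6: (x=4, y=1), (x=3, y=2), (x=4, y=3), (x=10, y=3), (x=5, y=4), (x=9, y=4), (x=6, y=5), (x=8, y=5)
  Distance 7: (x=4, y=0), (x=3, y=1), (x=2, y=2), (x=3, y=3), (x=10, y=4), (x=9, y=5)  <- goal reached here
One shortest path (7 moves): (x=7, y=0) -> (x=7, y=1) -> (x=7, y=2) -> (x=6, y=2) -> (x=5, y=2) -> (x=4, y=2) -> (x=4, y=1) -> (x=4, y=0)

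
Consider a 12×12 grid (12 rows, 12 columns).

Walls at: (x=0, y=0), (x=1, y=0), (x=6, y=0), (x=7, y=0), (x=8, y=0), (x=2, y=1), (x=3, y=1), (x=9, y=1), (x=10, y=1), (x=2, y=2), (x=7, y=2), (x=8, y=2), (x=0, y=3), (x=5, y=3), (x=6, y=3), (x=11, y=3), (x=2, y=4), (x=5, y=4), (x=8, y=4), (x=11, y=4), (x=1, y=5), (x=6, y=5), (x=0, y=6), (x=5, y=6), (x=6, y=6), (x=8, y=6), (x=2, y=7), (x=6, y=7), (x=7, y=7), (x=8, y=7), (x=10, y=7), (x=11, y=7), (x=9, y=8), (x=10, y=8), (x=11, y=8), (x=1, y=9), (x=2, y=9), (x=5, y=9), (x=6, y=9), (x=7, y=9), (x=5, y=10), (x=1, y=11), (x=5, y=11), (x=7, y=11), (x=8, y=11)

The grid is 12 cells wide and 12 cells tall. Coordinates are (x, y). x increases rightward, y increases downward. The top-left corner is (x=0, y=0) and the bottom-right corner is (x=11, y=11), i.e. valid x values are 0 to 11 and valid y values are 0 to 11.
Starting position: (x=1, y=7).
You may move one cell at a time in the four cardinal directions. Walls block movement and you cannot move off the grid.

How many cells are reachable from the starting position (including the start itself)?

Answer: Reachable cells: 74

Derivation:
BFS flood-fill from (x=1, y=7):
  Distance 0: (x=1, y=7)
  Distance 1: (x=1, y=6), (x=0, y=7), (x=1, y=8)
  Distance 2: (x=2, y=6), (x=0, y=8), (x=2, y=8)
  Distance 3: (x=2, y=5), (x=3, y=6), (x=3, y=8), (x=0, y=9)
  Distance 4: (x=3, y=5), (x=4, y=6), (x=3, y=7), (x=4, y=8), (x=3, y=9), (x=0, y=10)
  Distance 5: (x=3, y=4), (x=4, y=5), (x=4, y=7), (x=5, y=8), (x=4, y=9), (x=1, y=10), (x=3, y=10), (x=0, y=11)
  Distance 6: (x=3, y=3), (x=4, y=4), (x=5, y=5), (x=5, y=7), (x=6, y=8), (x=2, y=10), (x=4, y=10), (x=3, y=11)
  Distance 7: (x=3, y=2), (x=2, y=3), (x=4, y=3), (x=7, y=8), (x=2, y=11), (x=4, y=11)
  Distance 8: (x=4, y=2), (x=1, y=3), (x=8, y=8)
  Distance 9: (x=4, y=1), (x=1, y=2), (x=5, y=2), (x=1, y=4), (x=8, y=9)
  Distance 10: (x=4, y=0), (x=1, y=1), (x=5, y=1), (x=0, y=2), (x=6, y=2), (x=0, y=4), (x=9, y=9), (x=8, y=10)
  Distance 11: (x=3, y=0), (x=5, y=0), (x=0, y=1), (x=6, y=1), (x=0, y=5), (x=10, y=9), (x=7, y=10), (x=9, y=10)
  Distance 12: (x=2, y=0), (x=7, y=1), (x=11, y=9), (x=6, y=10), (x=10, y=10), (x=9, y=11)
  Distance 13: (x=8, y=1), (x=11, y=10), (x=6, y=11), (x=10, y=11)
  Distance 14: (x=11, y=11)
Total reachable: 74 (grid has 99 open cells total)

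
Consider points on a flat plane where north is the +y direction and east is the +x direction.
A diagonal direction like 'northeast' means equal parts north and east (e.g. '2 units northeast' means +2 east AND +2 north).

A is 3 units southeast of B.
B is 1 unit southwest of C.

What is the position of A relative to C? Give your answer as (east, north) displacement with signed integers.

Place C at the origin (east=0, north=0).
  B is 1 unit southwest of C: delta (east=-1, north=-1); B at (east=-1, north=-1).
  A is 3 units southeast of B: delta (east=+3, north=-3); A at (east=2, north=-4).
Therefore A relative to C: (east=2, north=-4).

Answer: A is at (east=2, north=-4) relative to C.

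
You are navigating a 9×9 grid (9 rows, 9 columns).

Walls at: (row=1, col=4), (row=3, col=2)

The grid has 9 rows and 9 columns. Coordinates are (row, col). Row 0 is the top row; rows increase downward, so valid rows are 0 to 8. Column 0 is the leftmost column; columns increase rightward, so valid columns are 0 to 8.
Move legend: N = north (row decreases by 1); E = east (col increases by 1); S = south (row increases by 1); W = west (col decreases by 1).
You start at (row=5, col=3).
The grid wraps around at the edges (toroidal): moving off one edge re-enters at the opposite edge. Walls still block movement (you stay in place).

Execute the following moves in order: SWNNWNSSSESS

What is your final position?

Start: (row=5, col=3)
  S (south): (row=5, col=3) -> (row=6, col=3)
  W (west): (row=6, col=3) -> (row=6, col=2)
  N (north): (row=6, col=2) -> (row=5, col=2)
  N (north): (row=5, col=2) -> (row=4, col=2)
  W (west): (row=4, col=2) -> (row=4, col=1)
  N (north): (row=4, col=1) -> (row=3, col=1)
  S (south): (row=3, col=1) -> (row=4, col=1)
  S (south): (row=4, col=1) -> (row=5, col=1)
  S (south): (row=5, col=1) -> (row=6, col=1)
  E (east): (row=6, col=1) -> (row=6, col=2)
  S (south): (row=6, col=2) -> (row=7, col=2)
  S (south): (row=7, col=2) -> (row=8, col=2)
Final: (row=8, col=2)

Answer: Final position: (row=8, col=2)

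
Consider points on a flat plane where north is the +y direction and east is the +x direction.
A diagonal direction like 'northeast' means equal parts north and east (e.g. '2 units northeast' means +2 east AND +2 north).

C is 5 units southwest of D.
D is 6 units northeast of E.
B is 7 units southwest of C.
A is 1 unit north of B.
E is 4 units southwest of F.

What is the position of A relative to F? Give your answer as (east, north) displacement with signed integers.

Answer: A is at (east=-10, north=-9) relative to F.

Derivation:
Place F at the origin (east=0, north=0).
  E is 4 units southwest of F: delta (east=-4, north=-4); E at (east=-4, north=-4).
  D is 6 units northeast of E: delta (east=+6, north=+6); D at (east=2, north=2).
  C is 5 units southwest of D: delta (east=-5, north=-5); C at (east=-3, north=-3).
  B is 7 units southwest of C: delta (east=-7, north=-7); B at (east=-10, north=-10).
  A is 1 unit north of B: delta (east=+0, north=+1); A at (east=-10, north=-9).
Therefore A relative to F: (east=-10, north=-9).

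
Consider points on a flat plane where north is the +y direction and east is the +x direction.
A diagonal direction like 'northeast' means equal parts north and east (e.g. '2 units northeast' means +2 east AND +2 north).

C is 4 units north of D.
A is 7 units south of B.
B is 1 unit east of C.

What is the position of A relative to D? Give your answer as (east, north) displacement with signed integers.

Place D at the origin (east=0, north=0).
  C is 4 units north of D: delta (east=+0, north=+4); C at (east=0, north=4).
  B is 1 unit east of C: delta (east=+1, north=+0); B at (east=1, north=4).
  A is 7 units south of B: delta (east=+0, north=-7); A at (east=1, north=-3).
Therefore A relative to D: (east=1, north=-3).

Answer: A is at (east=1, north=-3) relative to D.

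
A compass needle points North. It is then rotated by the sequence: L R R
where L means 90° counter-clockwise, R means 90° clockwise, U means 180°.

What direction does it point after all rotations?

Answer: Final heading: East

Derivation:
Start: North
  L (left (90° counter-clockwise)) -> West
  R (right (90° clockwise)) -> North
  R (right (90° clockwise)) -> East
Final: East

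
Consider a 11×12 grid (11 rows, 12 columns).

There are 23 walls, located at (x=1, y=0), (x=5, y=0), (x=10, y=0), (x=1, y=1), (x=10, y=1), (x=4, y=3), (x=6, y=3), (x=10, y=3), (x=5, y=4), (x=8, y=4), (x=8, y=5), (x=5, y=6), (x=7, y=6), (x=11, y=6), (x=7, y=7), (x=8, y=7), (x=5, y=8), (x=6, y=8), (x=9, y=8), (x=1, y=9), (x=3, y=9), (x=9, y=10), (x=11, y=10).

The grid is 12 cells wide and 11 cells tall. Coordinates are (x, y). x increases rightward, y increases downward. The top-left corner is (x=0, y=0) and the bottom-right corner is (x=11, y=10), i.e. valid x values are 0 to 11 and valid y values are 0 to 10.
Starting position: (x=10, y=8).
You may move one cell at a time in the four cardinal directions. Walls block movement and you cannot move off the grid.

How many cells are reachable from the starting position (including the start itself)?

BFS flood-fill from (x=10, y=8):
  Distance 0: (x=10, y=8)
  Distance 1: (x=10, y=7), (x=11, y=8), (x=10, y=9)
  Distance 2: (x=10, y=6), (x=9, y=7), (x=11, y=7), (x=9, y=9), (x=11, y=9), (x=10, y=10)
  Distance 3: (x=10, y=5), (x=9, y=6), (x=8, y=9)
  Distance 4: (x=10, y=4), (x=9, y=5), (x=11, y=5), (x=8, y=6), (x=8, y=8), (x=7, y=9), (x=8, y=10)
  Distance 5: (x=9, y=4), (x=11, y=4), (x=7, y=8), (x=6, y=9), (x=7, y=10)
  Distance 6: (x=9, y=3), (x=11, y=3), (x=5, y=9), (x=6, y=10)
  Distance 7: (x=9, y=2), (x=11, y=2), (x=8, y=3), (x=4, y=9), (x=5, y=10)
  Distance 8: (x=9, y=1), (x=11, y=1), (x=8, y=2), (x=10, y=2), (x=7, y=3), (x=4, y=8), (x=4, y=10)
  Distance 9: (x=9, y=0), (x=11, y=0), (x=8, y=1), (x=7, y=2), (x=7, y=4), (x=4, y=7), (x=3, y=8), (x=3, y=10)
  Distance 10: (x=8, y=0), (x=7, y=1), (x=6, y=2), (x=6, y=4), (x=7, y=5), (x=4, y=6), (x=3, y=7), (x=5, y=7), (x=2, y=8), (x=2, y=10)
  Distance 11: (x=7, y=0), (x=6, y=1), (x=5, y=2), (x=4, y=5), (x=6, y=5), (x=3, y=6), (x=2, y=7), (x=6, y=7), (x=1, y=8), (x=2, y=9), (x=1, y=10)
  Distance 12: (x=6, y=0), (x=5, y=1), (x=4, y=2), (x=5, y=3), (x=4, y=4), (x=3, y=5), (x=5, y=5), (x=2, y=6), (x=6, y=6), (x=1, y=7), (x=0, y=8), (x=0, y=10)
  Distance 13: (x=4, y=1), (x=3, y=2), (x=3, y=4), (x=2, y=5), (x=1, y=6), (x=0, y=7), (x=0, y=9)
  Distance 14: (x=4, y=0), (x=3, y=1), (x=2, y=2), (x=3, y=3), (x=2, y=4), (x=1, y=5), (x=0, y=6)
  Distance 15: (x=3, y=0), (x=2, y=1), (x=1, y=2), (x=2, y=3), (x=1, y=4), (x=0, y=5)
  Distance 16: (x=2, y=0), (x=0, y=2), (x=1, y=3), (x=0, y=4)
  Distance 17: (x=0, y=1), (x=0, y=3)
  Distance 18: (x=0, y=0)
Total reachable: 109 (grid has 109 open cells total)

Answer: Reachable cells: 109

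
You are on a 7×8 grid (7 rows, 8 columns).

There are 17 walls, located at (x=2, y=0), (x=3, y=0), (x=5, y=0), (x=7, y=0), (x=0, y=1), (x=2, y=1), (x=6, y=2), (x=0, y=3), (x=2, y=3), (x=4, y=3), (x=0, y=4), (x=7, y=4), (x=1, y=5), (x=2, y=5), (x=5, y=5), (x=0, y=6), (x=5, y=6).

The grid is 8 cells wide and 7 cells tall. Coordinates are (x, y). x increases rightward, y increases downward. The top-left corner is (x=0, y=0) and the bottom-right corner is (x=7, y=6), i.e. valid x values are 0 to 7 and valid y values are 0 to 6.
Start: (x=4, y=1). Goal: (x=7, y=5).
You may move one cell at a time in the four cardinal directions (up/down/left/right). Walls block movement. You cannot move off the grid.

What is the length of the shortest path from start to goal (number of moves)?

BFS from (x=4, y=1) until reaching (x=7, y=5):
  Distance 0: (x=4, y=1)
  Distance 1: (x=4, y=0), (x=3, y=1), (x=5, y=1), (x=4, y=2)
  Distance 2: (x=6, y=1), (x=3, y=2), (x=5, y=2)
  Distance 3: (x=6, y=0), (x=7, y=1), (x=2, y=2), (x=3, y=3), (x=5, y=3)
  Distance 4: (x=1, y=2), (x=7, y=2), (x=6, y=3), (x=3, y=4), (x=5, y=4)
  Distance 5: (x=1, y=1), (x=0, y=2), (x=1, y=3), (x=7, y=3), (x=2, y=4), (x=4, y=4), (x=6, y=4), (x=3, y=5)
  Distance 6: (x=1, y=0), (x=1, y=4), (x=4, y=5), (x=6, y=5), (x=3, y=6)
  Distance 7: (x=0, y=0), (x=7, y=5), (x=2, y=6), (x=4, y=6), (x=6, y=6)  <- goal reached here
One shortest path (7 moves): (x=4, y=1) -> (x=5, y=1) -> (x=5, y=2) -> (x=5, y=3) -> (x=6, y=3) -> (x=6, y=4) -> (x=6, y=5) -> (x=7, y=5)

Answer: Shortest path length: 7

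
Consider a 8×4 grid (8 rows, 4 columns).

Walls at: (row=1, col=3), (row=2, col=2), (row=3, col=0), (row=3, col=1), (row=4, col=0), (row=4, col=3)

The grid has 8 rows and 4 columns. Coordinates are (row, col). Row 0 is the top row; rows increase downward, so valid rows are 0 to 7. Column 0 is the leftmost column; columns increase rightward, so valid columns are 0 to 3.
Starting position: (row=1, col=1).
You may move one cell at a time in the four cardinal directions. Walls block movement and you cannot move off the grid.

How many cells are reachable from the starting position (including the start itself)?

BFS flood-fill from (row=1, col=1):
  Distance 0: (row=1, col=1)
  Distance 1: (row=0, col=1), (row=1, col=0), (row=1, col=2), (row=2, col=1)
  Distance 2: (row=0, col=0), (row=0, col=2), (row=2, col=0)
  Distance 3: (row=0, col=3)
Total reachable: 9 (grid has 26 open cells total)

Answer: Reachable cells: 9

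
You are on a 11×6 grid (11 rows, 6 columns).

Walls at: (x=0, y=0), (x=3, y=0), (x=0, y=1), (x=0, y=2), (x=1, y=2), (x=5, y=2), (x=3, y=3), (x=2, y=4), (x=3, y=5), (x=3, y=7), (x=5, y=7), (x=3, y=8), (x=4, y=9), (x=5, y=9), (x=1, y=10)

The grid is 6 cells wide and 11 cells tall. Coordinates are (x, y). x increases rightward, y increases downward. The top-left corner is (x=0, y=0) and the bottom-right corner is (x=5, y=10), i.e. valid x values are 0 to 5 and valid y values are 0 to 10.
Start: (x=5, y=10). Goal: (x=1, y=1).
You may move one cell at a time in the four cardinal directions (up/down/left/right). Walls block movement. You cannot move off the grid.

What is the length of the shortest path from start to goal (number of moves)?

BFS from (x=5, y=10) until reaching (x=1, y=1):
  Distance 0: (x=5, y=10)
  Distance 1: (x=4, y=10)
  Distance 2: (x=3, y=10)
  Distance 3: (x=3, y=9), (x=2, y=10)
  Distance 4: (x=2, y=9)
  Distance 5: (x=2, y=8), (x=1, y=9)
  Distance 6: (x=2, y=7), (x=1, y=8), (x=0, y=9)
  Distance 7: (x=2, y=6), (x=1, y=7), (x=0, y=8), (x=0, y=10)
  Distance 8: (x=2, y=5), (x=1, y=6), (x=3, y=6), (x=0, y=7)
  Distance 9: (x=1, y=5), (x=0, y=6), (x=4, y=6)
  Distance 10: (x=1, y=4), (x=0, y=5), (x=4, y=5), (x=5, y=6), (x=4, y=7)
  Distance 11: (x=1, y=3), (x=0, y=4), (x=4, y=4), (x=5, y=5), (x=4, y=8)
  Distance 12: (x=0, y=3), (x=2, y=3), (x=4, y=3), (x=3, y=4), (x=5, y=4), (x=5, y=8)
  Distance 13: (x=2, y=2), (x=4, y=2), (x=5, y=3)
  Distance 14: (x=2, y=1), (x=4, y=1), (x=3, y=2)
  Distance 15: (x=2, y=0), (x=4, y=0), (x=1, y=1), (x=3, y=1), (x=5, y=1)  <- goal reached here
One shortest path (15 moves): (x=5, y=10) -> (x=4, y=10) -> (x=3, y=10) -> (x=2, y=10) -> (x=2, y=9) -> (x=1, y=9) -> (x=1, y=8) -> (x=1, y=7) -> (x=1, y=6) -> (x=1, y=5) -> (x=1, y=4) -> (x=1, y=3) -> (x=2, y=3) -> (x=2, y=2) -> (x=2, y=1) -> (x=1, y=1)

Answer: Shortest path length: 15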